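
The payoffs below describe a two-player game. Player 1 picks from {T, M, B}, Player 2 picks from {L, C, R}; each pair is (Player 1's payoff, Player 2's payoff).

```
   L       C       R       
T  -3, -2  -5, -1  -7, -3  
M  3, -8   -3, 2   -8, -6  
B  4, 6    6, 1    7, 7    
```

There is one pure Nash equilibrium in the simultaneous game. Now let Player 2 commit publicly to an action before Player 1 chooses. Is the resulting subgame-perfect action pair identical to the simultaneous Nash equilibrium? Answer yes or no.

yes

Backward induction with Player 2 moving first.
- L: Player 1 compares -3, 3, 4 and picks B; Player 2 would get 6.
- C: Player 1 compares -5, -3, 6 and picks B; Player 2 would get 1.
- R: Player 1 compares -7, -8, 7 and picks B; Player 2 would get 7.
Player 2's induced payoffs are 6, 1, 7, so Player 2 commits to R. Subgame-perfect outcome: (B, R) with payoffs (7, 7).
Now find the simultaneous Nash equilibrium.
Player 1's best replies: L→B; C→B; R→B.
Player 2's best replies: T→C; M→C; B→R.
Only (B, R) has each player best-responding; Nash payoffs (7, 7).
Sequential outcome (B, R) coincides with the Nash profile (B, R).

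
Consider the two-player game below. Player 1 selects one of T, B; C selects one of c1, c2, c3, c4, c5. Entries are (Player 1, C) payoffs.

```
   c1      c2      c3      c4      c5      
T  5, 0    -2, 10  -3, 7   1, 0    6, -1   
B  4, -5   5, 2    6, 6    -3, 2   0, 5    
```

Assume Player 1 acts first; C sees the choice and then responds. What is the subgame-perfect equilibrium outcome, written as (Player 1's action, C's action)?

(B, c3)

C best-responds to each possible Player 1 move:
- T: C compares 0, 10, 7, 0, -1 and picks c2; Player 1 would get -2.
- B: C compares -5, 2, 6, 2, 5 and picks c3; Player 1 would get 6.
Player 1's induced payoffs are -2, 6, so Player 1 commits to B. Subgame-perfect outcome: (B, c3) with payoffs (6, 6).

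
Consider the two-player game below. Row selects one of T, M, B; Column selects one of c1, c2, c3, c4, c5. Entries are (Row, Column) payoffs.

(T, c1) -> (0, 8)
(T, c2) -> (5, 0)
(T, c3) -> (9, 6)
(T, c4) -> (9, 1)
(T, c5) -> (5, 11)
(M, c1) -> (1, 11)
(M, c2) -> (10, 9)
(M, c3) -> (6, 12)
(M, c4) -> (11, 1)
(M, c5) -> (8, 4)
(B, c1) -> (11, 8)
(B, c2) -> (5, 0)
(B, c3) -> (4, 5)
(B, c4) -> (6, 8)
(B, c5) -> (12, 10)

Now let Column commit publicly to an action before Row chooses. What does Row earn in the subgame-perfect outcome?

12

Backward induction with Column moving first.
- c1 → Row plays B (best of 0, 1, 11); Column gets 8.
- c2 → Row plays M (best of 5, 10, 5); Column gets 9.
- c3 → Row plays T (best of 9, 6, 4); Column gets 6.
- c4 → Row plays M (best of 9, 11, 6); Column gets 1.
- c5 → Row plays B (best of 5, 8, 12); Column gets 10.
Column's induced payoffs are 8, 9, 6, 1, 10, so Column commits to c5. Subgame-perfect outcome: (B, c5) with payoffs (12, 10).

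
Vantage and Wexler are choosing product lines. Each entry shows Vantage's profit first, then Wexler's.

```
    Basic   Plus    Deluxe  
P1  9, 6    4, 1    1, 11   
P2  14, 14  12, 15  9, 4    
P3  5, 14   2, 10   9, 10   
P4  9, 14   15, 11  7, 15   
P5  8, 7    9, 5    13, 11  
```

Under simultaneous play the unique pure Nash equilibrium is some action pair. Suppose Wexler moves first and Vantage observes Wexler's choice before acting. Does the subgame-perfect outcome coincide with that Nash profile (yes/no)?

no

Vantage best-responds to each possible Wexler move:
- Basic: Vantage compares 9, 14, 5, 9, 8 and picks P2; Wexler would get 14.
- Plus: Vantage compares 4, 12, 2, 15, 9 and picks P4; Wexler would get 11.
- Deluxe: Vantage compares 1, 9, 9, 7, 13 and picks P5; Wexler would get 11.
Maximizing over 14, 11, 11, Wexler chooses Basic. Subgame-perfect outcome: (P2, Basic) with payoffs (14, 14).
For the simultaneous game, intersect best replies.
Vantage's best replies: Basic→P2; Plus→P4; Deluxe→P5.
Wexler's best replies: P1→Deluxe; P2→Plus; P3→Basic; P4→Deluxe; P5→Deluxe.
Only (P5, Deluxe) has each player best-responding; Nash payoffs (13, 11).
Sequential outcome (P2, Basic) differs from the Nash profile (P5, Deluxe).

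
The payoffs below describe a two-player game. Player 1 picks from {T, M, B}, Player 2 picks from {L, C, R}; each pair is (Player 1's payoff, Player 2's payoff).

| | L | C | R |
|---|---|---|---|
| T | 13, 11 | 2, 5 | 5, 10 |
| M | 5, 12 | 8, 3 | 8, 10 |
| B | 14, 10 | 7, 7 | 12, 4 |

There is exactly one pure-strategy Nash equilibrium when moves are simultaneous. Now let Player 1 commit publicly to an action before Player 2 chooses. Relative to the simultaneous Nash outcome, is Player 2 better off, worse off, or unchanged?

unchanged

Backward induction with Player 1 moving first.
- T → Player 2 plays L (best of 11, 5, 10); Player 1 gets 13.
- M → Player 2 plays L (best of 12, 3, 10); Player 1 gets 5.
- B → Player 2 plays L (best of 10, 7, 4); Player 1 gets 14.
Among 13, 5, 14, the best is 14 at B. Subgame-perfect outcome: (B, L) with payoffs (14, 10).
Under simultaneous play:
Player 1's best replies: L→B; C→M; R→B.
Player 2's best replies: T→L; M→L; B→L.
Only (B, L) has each player best-responding; Nash payoffs (14, 10).
Player 2 earns 10 sequentially versus 10 at the Nash outcome: unchanged.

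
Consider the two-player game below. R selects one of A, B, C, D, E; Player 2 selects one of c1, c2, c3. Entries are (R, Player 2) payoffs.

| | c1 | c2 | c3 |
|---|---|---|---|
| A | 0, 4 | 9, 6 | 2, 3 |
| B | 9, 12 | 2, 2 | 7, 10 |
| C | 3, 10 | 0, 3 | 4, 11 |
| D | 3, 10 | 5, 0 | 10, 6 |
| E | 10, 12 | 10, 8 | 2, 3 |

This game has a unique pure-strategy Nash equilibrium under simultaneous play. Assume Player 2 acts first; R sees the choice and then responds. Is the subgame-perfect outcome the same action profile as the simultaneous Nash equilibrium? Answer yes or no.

Backward induction with Player 2 moving first.
- c1: R compares 0, 9, 3, 3, 10 and picks E; Player 2 would get 12.
- c2: R compares 9, 2, 0, 5, 10 and picks E; Player 2 would get 8.
- c3: R compares 2, 7, 4, 10, 2 and picks D; Player 2 would get 6.
Maximizing over 12, 8, 6, Player 2 chooses c1. Subgame-perfect outcome: (E, c1) with payoffs (10, 12).
Now find the simultaneous Nash equilibrium.
R's best replies: c1→E; c2→E; c3→D.
Player 2's best replies: A→c2; B→c1; C→c3; D→c1; E→c1.
The unique mutual best reply is (E, c1), giving (10, 12).
Sequential outcome (E, c1) coincides with the Nash profile (E, c1).

yes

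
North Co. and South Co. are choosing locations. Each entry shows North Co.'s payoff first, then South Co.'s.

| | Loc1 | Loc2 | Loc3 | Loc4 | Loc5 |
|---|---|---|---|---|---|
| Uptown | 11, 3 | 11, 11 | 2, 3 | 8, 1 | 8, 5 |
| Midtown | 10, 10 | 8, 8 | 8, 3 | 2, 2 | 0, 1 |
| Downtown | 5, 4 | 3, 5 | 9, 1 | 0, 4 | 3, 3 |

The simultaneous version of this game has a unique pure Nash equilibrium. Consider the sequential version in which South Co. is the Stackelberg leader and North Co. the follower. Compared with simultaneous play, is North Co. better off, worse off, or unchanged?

North Co. best-responds to each possible South Co. move:
- Loc1: North Co. compares 11, 10, 5 and picks Uptown; South Co. would get 3.
- Loc2: North Co. compares 11, 8, 3 and picks Uptown; South Co. would get 11.
- Loc3: North Co. compares 2, 8, 9 and picks Downtown; South Co. would get 1.
- Loc4: North Co. compares 8, 2, 0 and picks Uptown; South Co. would get 1.
- Loc5: North Co. compares 8, 0, 3 and picks Uptown; South Co. would get 5.
Among 3, 11, 1, 1, 5, the best is 11 at Loc2. Subgame-perfect outcome: (Uptown, Loc2) with payoffs (11, 11).
For the simultaneous game, intersect best replies.
North Co.'s best replies: Loc1→Uptown; Loc2→Uptown; Loc3→Downtown; Loc4→Uptown; Loc5→Uptown.
South Co.'s best replies: Uptown→Loc2; Midtown→Loc1; Downtown→Loc2.
Only (Uptown, Loc2) has each player best-responding; Nash payoffs (11, 11).
North Co. earns 11 sequentially versus 11 at the Nash outcome: unchanged.

unchanged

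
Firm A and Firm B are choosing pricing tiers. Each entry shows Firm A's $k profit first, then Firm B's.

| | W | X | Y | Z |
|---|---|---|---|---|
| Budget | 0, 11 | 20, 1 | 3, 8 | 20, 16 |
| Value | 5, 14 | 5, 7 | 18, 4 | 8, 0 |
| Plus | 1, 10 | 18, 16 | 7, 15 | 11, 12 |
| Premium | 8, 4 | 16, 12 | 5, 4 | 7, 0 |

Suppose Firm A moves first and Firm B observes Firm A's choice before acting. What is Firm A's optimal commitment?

Budget

Solve by backward induction (Firm A leads).
- Budget → Firm B plays Z (best of 11, 1, 8, 16); Firm A gets 20.
- Value → Firm B plays W (best of 14, 7, 4, 0); Firm A gets 5.
- Plus → Firm B plays X (best of 10, 16, 15, 12); Firm A gets 18.
- Premium → Firm B plays X (best of 4, 12, 4, 0); Firm A gets 16.
Firm A's induced payoffs are 20, 5, 18, 16, so Firm A commits to Budget. Subgame-perfect outcome: (Budget, Z) with payoffs (20, 16).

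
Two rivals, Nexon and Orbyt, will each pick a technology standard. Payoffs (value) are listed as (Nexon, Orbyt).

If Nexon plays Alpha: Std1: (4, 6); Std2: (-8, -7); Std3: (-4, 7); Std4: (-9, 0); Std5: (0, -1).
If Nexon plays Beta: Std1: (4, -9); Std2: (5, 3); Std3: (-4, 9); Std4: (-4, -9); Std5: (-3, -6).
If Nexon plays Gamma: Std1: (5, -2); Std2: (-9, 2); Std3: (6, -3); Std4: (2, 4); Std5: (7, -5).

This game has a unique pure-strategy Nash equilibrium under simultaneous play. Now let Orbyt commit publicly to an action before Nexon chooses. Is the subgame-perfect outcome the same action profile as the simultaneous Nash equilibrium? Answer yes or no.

Backward induction with Orbyt moving first.
- Std1: Nexon compares 4, 4, 5 and picks Gamma; Orbyt would get -2.
- Std2: Nexon compares -8, 5, -9 and picks Beta; Orbyt would get 3.
- Std3: Nexon compares -4, -4, 6 and picks Gamma; Orbyt would get -3.
- Std4: Nexon compares -9, -4, 2 and picks Gamma; Orbyt would get 4.
- Std5: Nexon compares 0, -3, 7 and picks Gamma; Orbyt would get -5.
Among -2, 3, -3, 4, -5, the best is 4 at Std4. Subgame-perfect outcome: (Gamma, Std4) with payoffs (2, 4).
For the simultaneous game, intersect best replies.
Nexon's best replies: Std1→Gamma; Std2→Beta; Std3→Gamma; Std4→Gamma; Std5→Gamma.
Orbyt's best replies: Alpha→Std3; Beta→Std3; Gamma→Std4.
Only (Gamma, Std4) has each player best-responding; Nash payoffs (2, 4).
Sequential outcome (Gamma, Std4) coincides with the Nash profile (Gamma, Std4).

yes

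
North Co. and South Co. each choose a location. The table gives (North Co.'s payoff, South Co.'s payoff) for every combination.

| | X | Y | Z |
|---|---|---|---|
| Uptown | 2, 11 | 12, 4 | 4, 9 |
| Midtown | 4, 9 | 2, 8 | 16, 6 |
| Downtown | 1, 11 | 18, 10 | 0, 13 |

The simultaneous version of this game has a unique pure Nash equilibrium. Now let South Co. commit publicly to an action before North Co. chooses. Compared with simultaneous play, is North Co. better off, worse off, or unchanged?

North Co. best-responds to each possible South Co. move:
- X → North Co. plays Midtown (best of 2, 4, 1); South Co. gets 9.
- Y → North Co. plays Downtown (best of 12, 2, 18); South Co. gets 10.
- Z → North Co. plays Midtown (best of 4, 16, 0); South Co. gets 6.
South Co.'s induced payoffs are 9, 10, 6, so South Co. commits to Y. Subgame-perfect outcome: (Downtown, Y) with payoffs (18, 10).
For the simultaneous game, intersect best replies.
North Co.'s best replies: X→Midtown; Y→Downtown; Z→Midtown.
South Co.'s best replies: Uptown→X; Midtown→X; Downtown→Z.
Only (Midtown, X) has each player best-responding; Nash payoffs (4, 9).
North Co. earns 18 sequentially versus 4 at the Nash outcome: better off.

better off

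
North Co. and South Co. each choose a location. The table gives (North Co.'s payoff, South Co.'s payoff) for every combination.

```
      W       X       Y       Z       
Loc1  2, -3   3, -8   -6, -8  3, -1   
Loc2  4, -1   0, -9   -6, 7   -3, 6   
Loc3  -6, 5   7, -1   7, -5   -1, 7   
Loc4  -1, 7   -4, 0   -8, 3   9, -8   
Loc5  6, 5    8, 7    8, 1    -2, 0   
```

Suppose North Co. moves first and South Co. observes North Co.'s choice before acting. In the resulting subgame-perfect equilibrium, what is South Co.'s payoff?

7

South Co. best-responds to each possible North Co. move:
- Loc1 → South Co. plays Z (best of -3, -8, -8, -1); North Co. gets 3.
- Loc2 → South Co. plays Y (best of -1, -9, 7, 6); North Co. gets -6.
- Loc3 → South Co. plays Z (best of 5, -1, -5, 7); North Co. gets -1.
- Loc4 → South Co. plays W (best of 7, 0, 3, -8); North Co. gets -1.
- Loc5 → South Co. plays X (best of 5, 7, 1, 0); North Co. gets 8.
North Co.'s induced payoffs are 3, -6, -1, -1, 8, so North Co. commits to Loc5. Subgame-perfect outcome: (Loc5, X) with payoffs (8, 7).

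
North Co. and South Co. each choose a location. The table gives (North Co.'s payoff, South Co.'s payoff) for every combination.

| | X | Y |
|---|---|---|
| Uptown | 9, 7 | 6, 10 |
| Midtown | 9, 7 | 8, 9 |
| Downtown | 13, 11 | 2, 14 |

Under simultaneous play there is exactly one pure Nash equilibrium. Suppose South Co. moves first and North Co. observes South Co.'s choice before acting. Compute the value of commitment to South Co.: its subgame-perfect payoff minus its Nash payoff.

Solve by backward induction (South Co. leads).
- X: North Co. compares 9, 9, 13 and picks Downtown; South Co. would get 11.
- Y: North Co. compares 6, 8, 2 and picks Midtown; South Co. would get 9.
Among 11, 9, the best is 11 at X. Subgame-perfect outcome: (Downtown, X) with payoffs (13, 11).
Now find the simultaneous Nash equilibrium.
North Co.'s best replies: X→Downtown; Y→Midtown.
South Co.'s best replies: Uptown→Y; Midtown→Y; Downtown→Y.
The unique mutual best reply is (Midtown, Y), giving (8, 9).
South Co.'s commitment gain: 11 − 9 = 2.

2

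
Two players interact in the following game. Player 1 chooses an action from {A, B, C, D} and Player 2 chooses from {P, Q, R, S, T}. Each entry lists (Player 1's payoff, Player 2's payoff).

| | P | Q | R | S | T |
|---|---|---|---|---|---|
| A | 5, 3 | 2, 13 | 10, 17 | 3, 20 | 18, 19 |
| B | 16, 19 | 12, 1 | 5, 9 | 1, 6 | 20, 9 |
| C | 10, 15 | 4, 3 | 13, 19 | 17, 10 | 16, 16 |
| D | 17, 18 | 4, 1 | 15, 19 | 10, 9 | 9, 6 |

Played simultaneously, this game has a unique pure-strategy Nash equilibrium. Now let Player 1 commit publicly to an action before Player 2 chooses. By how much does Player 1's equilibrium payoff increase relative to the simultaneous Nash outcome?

Work backward from Player 2's decision.
- A: Player 2 compares 3, 13, 17, 20, 19 and picks S; Player 1 would get 3.
- B: Player 2 compares 19, 1, 9, 6, 9 and picks P; Player 1 would get 16.
- C: Player 2 compares 15, 3, 19, 10, 16 and picks R; Player 1 would get 13.
- D: Player 2 compares 18, 1, 19, 9, 6 and picks R; Player 1 would get 15.
Among 3, 16, 13, 15, the best is 16 at B. Subgame-perfect outcome: (B, P) with payoffs (16, 19).
Now find the simultaneous Nash equilibrium.
Player 1's best replies: P→D; Q→B; R→D; S→C; T→B.
Player 2's best replies: A→S; B→P; C→R; D→R.
The unique mutual best reply is (D, R), giving (15, 19).
Player 1's commitment gain: 16 − 15 = 1.

1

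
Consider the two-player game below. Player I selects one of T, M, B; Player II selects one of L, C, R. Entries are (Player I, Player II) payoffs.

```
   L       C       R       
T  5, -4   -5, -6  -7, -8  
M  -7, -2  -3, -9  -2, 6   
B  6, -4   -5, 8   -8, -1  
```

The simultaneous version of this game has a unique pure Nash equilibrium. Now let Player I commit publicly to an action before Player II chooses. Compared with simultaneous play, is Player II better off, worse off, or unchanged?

worse off

Solve by backward induction (Player I leads).
- T: Player II compares -4, -6, -8 and picks L; Player I would get 5.
- M: Player II compares -2, -9, 6 and picks R; Player I would get -2.
- B: Player II compares -4, 8, -1 and picks C; Player I would get -5.
Among 5, -2, -5, the best is 5 at T. Subgame-perfect outcome: (T, L) with payoffs (5, -4).
For the simultaneous game, intersect best replies.
Player I's best replies: L→B; C→M; R→M.
Player II's best replies: T→L; M→R; B→C.
The unique mutual best reply is (M, R), giving (-2, 6).
Player II earns -4 sequentially versus 6 at the Nash outcome: worse off.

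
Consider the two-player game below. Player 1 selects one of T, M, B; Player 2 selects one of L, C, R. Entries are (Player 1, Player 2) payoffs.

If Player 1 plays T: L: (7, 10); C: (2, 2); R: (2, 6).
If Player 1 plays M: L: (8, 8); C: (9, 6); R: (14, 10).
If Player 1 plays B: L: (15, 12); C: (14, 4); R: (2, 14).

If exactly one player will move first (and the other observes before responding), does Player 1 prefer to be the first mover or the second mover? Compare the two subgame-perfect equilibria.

second

If Player 1 leads: Player 2's best replies are T→L, M→R, B→R; Player 1's induced payoffs 7, 14, 2; outcome (M, R), payoffs (14, 10).
If Player 2 leads: Player 1's best replies are L→B, C→B, R→M; Player 2's induced payoffs 12, 4, 10; outcome (B, L), payoffs (15, 12).
Player 1 gets 14 moving first and 15 moving second, so Player 1 prefers to move second.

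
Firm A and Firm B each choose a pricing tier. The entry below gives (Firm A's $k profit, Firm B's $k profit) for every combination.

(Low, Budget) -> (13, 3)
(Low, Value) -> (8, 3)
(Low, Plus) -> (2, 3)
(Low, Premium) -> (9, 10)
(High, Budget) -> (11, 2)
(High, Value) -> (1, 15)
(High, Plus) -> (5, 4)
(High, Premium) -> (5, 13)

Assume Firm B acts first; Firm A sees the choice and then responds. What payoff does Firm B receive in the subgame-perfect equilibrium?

10

Work backward from Firm A's decision.
- Budget → Firm A plays Low (best of 13, 11); Firm B gets 3.
- Value → Firm A plays Low (best of 8, 1); Firm B gets 3.
- Plus → Firm A plays High (best of 2, 5); Firm B gets 4.
- Premium → Firm A plays Low (best of 9, 5); Firm B gets 10.
Maximizing over 3, 3, 4, 10, Firm B chooses Premium. Subgame-perfect outcome: (Low, Premium) with payoffs (9, 10).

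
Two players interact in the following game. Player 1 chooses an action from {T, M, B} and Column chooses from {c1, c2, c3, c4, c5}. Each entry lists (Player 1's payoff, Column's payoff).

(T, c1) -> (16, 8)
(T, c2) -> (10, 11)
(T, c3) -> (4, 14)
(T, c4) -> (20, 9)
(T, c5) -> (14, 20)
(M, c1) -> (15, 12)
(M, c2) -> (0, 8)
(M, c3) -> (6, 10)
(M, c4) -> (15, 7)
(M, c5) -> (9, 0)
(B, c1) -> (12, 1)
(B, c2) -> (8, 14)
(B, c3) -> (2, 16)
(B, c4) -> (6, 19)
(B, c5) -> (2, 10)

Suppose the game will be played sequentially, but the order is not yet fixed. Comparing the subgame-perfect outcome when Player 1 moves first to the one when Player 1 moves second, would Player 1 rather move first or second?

If Player 1 leads: Column's best replies are T→c5, M→c1, B→c4; Player 1's induced payoffs 14, 15, 6; outcome (M, c1), payoffs (15, 12).
If Column leads: Player 1's best replies are c1→T, c2→T, c3→M, c4→T, c5→T; Column's induced payoffs 8, 11, 10, 9, 20; outcome (T, c5), payoffs (14, 20).
Player 1 gets 15 moving first and 14 moving second, so Player 1 prefers to move first.

first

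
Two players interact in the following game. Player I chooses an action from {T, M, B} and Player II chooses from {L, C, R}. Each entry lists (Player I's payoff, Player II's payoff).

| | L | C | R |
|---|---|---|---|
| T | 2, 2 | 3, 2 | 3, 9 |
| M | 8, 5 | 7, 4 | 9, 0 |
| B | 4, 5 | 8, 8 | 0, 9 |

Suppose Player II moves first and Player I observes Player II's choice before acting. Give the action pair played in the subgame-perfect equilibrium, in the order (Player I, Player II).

(B, C)

Player I best-responds to each possible Player II move:
- L: BR = M, leader payoff 5.
- C: BR = B, leader payoff 8.
- R: BR = M, leader payoff 0.
Among 5, 8, 0, the best is 8 at C. Subgame-perfect outcome: (B, C) with payoffs (8, 8).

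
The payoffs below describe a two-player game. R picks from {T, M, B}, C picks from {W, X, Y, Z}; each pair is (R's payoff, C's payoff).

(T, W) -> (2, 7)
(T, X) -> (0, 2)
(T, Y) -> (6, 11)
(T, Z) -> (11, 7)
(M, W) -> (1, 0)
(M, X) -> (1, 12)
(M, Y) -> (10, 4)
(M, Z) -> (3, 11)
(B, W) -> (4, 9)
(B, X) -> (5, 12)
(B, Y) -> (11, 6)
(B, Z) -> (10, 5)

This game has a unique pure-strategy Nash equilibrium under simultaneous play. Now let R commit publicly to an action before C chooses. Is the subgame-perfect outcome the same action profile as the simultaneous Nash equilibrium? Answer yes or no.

C best-responds to each possible R move:
- T: BR = Y, leader payoff 6.
- M: BR = X, leader payoff 1.
- B: BR = X, leader payoff 5.
R's induced payoffs are 6, 1, 5, so R commits to T. Subgame-perfect outcome: (T, Y) with payoffs (6, 11).
Now find the simultaneous Nash equilibrium.
R's best replies: W→B; X→B; Y→B; Z→T.
C's best replies: T→Y; M→X; B→X.
The unique mutual best reply is (B, X), giving (5, 12).
Sequential outcome (T, Y) differs from the Nash profile (B, X).

no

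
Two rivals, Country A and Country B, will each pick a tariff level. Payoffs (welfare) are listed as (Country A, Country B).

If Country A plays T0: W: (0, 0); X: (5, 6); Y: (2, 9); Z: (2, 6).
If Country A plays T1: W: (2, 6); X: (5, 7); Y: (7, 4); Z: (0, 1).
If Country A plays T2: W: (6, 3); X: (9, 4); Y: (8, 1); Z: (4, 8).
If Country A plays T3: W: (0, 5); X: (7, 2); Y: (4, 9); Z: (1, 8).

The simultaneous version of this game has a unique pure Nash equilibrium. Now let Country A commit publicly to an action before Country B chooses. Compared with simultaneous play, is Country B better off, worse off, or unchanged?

worse off

Work backward from Country B's decision.
- T0: Country B compares 0, 6, 9, 6 and picks Y; Country A would get 2.
- T1: Country B compares 6, 7, 4, 1 and picks X; Country A would get 5.
- T2: Country B compares 3, 4, 1, 8 and picks Z; Country A would get 4.
- T3: Country B compares 5, 2, 9, 8 and picks Y; Country A would get 4.
Maximizing over 2, 5, 4, 4, Country A chooses T1. Subgame-perfect outcome: (T1, X) with payoffs (5, 7).
Under simultaneous play:
Country A's best replies: W→T2; X→T2; Y→T2; Z→T2.
Country B's best replies: T0→Y; T1→X; T2→Z; T3→Y.
The unique mutual best reply is (T2, Z), giving (4, 8).
Country B earns 7 sequentially versus 8 at the Nash outcome: worse off.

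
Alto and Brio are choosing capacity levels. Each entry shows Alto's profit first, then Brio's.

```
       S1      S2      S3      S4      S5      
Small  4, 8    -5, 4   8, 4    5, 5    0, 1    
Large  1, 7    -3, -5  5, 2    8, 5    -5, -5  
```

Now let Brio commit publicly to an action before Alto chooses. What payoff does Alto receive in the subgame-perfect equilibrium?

Backward induction with Brio moving first.
- S1: Alto compares 4, 1 and picks Small; Brio would get 8.
- S2: Alto compares -5, -3 and picks Large; Brio would get -5.
- S3: Alto compares 8, 5 and picks Small; Brio would get 4.
- S4: Alto compares 5, 8 and picks Large; Brio would get 5.
- S5: Alto compares 0, -5 and picks Small; Brio would get 1.
Among 8, -5, 4, 5, 1, the best is 8 at S1. Subgame-perfect outcome: (Small, S1) with payoffs (4, 8).

4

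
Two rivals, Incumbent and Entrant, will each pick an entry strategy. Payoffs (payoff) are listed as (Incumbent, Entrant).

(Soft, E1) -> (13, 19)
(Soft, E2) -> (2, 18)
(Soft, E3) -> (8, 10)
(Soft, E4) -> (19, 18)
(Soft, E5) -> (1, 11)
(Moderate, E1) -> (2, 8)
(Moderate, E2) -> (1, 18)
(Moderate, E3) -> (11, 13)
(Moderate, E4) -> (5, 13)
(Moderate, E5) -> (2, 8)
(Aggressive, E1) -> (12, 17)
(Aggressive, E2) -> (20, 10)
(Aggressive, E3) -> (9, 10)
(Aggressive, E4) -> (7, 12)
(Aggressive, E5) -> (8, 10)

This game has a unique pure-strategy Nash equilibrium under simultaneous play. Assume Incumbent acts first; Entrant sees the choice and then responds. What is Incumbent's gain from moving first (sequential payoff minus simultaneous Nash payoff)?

Backward induction with Incumbent moving first.
- Soft → Entrant plays E1 (best of 19, 18, 10, 18, 11); Incumbent gets 13.
- Moderate → Entrant plays E2 (best of 8, 18, 13, 13, 8); Incumbent gets 1.
- Aggressive → Entrant plays E1 (best of 17, 10, 10, 12, 10); Incumbent gets 12.
Incumbent's induced payoffs are 13, 1, 12, so Incumbent commits to Soft. Subgame-perfect outcome: (Soft, E1) with payoffs (13, 19).
Now find the simultaneous Nash equilibrium.
Incumbent's best replies: E1→Soft; E2→Aggressive; E3→Moderate; E4→Soft; E5→Aggressive.
Entrant's best replies: Soft→E1; Moderate→E2; Aggressive→E1.
The unique mutual best reply is (Soft, E1), giving (13, 19).
Incumbent's commitment gain: 13 − 13 = 0.

0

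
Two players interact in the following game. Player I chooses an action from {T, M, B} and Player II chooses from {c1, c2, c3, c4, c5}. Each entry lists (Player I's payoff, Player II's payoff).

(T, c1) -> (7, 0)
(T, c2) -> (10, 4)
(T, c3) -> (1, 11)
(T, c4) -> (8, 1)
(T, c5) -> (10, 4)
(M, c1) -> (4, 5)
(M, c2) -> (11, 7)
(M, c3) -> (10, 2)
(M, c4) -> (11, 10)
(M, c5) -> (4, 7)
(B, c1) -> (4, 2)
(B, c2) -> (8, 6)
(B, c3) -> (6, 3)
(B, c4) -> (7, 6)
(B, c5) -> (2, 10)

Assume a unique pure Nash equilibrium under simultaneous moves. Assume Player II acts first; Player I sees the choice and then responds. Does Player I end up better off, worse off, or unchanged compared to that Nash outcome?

unchanged

Backward induction with Player II moving first.
- c1: Player I compares 7, 4, 4 and picks T; Player II would get 0.
- c2: Player I compares 10, 11, 8 and picks M; Player II would get 7.
- c3: Player I compares 1, 10, 6 and picks M; Player II would get 2.
- c4: Player I compares 8, 11, 7 and picks M; Player II would get 10.
- c5: Player I compares 10, 4, 2 and picks T; Player II would get 4.
Among 0, 7, 2, 10, 4, the best is 10 at c4. Subgame-perfect outcome: (M, c4) with payoffs (11, 10).
For the simultaneous game, intersect best replies.
Player I's best replies: c1→T; c2→M; c3→M; c4→M; c5→T.
Player II's best replies: T→c3; M→c4; B→c5.
Only (M, c4) has each player best-responding; Nash payoffs (11, 10).
Player I earns 11 sequentially versus 11 at the Nash outcome: unchanged.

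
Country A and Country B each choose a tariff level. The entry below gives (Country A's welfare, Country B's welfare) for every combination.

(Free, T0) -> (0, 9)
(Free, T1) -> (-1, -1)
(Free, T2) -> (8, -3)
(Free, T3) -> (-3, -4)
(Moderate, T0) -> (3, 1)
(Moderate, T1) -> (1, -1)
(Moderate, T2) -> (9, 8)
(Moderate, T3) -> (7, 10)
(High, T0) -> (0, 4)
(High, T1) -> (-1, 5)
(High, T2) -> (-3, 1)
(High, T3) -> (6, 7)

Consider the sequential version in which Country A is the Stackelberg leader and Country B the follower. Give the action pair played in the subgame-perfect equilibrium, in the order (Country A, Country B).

(Moderate, T3)

Work backward from Country B's decision.
- Free: BR = T0, leader payoff 0.
- Moderate: BR = T3, leader payoff 7.
- High: BR = T3, leader payoff 6.
Maximizing over 0, 7, 6, Country A chooses Moderate. Subgame-perfect outcome: (Moderate, T3) with payoffs (7, 10).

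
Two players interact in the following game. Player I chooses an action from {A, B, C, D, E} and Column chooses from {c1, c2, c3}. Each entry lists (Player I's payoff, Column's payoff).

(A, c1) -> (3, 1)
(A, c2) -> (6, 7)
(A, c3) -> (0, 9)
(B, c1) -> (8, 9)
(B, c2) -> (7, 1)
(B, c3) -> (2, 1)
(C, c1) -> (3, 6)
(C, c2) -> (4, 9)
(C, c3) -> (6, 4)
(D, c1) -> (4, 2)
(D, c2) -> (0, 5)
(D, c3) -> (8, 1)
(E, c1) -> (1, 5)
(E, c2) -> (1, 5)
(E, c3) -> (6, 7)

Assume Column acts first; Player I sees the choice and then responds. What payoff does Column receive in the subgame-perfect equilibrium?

Backward induction with Column moving first.
- c1: BR = B, leader payoff 9.
- c2: BR = B, leader payoff 1.
- c3: BR = D, leader payoff 1.
Among 9, 1, 1, the best is 9 at c1. Subgame-perfect outcome: (B, c1) with payoffs (8, 9).

9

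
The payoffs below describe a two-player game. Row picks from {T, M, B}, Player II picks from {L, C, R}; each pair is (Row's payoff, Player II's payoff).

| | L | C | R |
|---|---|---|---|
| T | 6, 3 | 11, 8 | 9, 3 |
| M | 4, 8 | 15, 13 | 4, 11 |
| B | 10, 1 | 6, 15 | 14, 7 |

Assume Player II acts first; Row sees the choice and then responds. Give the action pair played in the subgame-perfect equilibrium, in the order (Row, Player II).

Row best-responds to each possible Player II move:
- L → Row plays B (best of 6, 4, 10); Player II gets 1.
- C → Row plays M (best of 11, 15, 6); Player II gets 13.
- R → Row plays B (best of 9, 4, 14); Player II gets 7.
Maximizing over 1, 13, 7, Player II chooses C. Subgame-perfect outcome: (M, C) with payoffs (15, 13).

(M, C)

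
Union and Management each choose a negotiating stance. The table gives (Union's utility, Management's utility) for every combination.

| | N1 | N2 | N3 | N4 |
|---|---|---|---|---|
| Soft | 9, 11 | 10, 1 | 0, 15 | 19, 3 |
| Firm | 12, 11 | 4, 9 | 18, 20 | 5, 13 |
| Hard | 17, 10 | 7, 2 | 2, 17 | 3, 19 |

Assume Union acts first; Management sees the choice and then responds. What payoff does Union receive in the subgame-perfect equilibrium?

18

Backward induction with Union moving first.
- Soft: Management compares 11, 1, 15, 3 and picks N3; Union would get 0.
- Firm: Management compares 11, 9, 20, 13 and picks N3; Union would get 18.
- Hard: Management compares 10, 2, 17, 19 and picks N4; Union would get 3.
Among 0, 18, 3, the best is 18 at Firm. Subgame-perfect outcome: (Firm, N3) with payoffs (18, 20).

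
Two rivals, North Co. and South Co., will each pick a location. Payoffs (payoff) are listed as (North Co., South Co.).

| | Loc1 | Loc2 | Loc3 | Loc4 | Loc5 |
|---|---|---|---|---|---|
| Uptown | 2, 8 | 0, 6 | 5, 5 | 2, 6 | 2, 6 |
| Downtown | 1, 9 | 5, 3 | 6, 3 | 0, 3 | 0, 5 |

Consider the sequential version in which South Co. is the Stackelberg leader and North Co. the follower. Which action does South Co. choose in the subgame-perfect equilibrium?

Work backward from North Co.'s decision.
- Loc1: North Co. compares 2, 1 and picks Uptown; South Co. would get 8.
- Loc2: North Co. compares 0, 5 and picks Downtown; South Co. would get 3.
- Loc3: North Co. compares 5, 6 and picks Downtown; South Co. would get 3.
- Loc4: North Co. compares 2, 0 and picks Uptown; South Co. would get 6.
- Loc5: North Co. compares 2, 0 and picks Uptown; South Co. would get 6.
South Co.'s induced payoffs are 8, 3, 3, 6, 6, so South Co. commits to Loc1. Subgame-perfect outcome: (Uptown, Loc1) with payoffs (2, 8).

Loc1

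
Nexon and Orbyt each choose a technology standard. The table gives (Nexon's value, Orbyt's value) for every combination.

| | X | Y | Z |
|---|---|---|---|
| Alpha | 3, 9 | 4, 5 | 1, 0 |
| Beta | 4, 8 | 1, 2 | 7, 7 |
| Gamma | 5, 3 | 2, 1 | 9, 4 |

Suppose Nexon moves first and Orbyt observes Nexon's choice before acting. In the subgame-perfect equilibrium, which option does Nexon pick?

Gamma

Work backward from Orbyt's decision.
- Alpha → Orbyt plays X (best of 9, 5, 0); Nexon gets 3.
- Beta → Orbyt plays X (best of 8, 2, 7); Nexon gets 4.
- Gamma → Orbyt plays Z (best of 3, 1, 4); Nexon gets 9.
Nexon's induced payoffs are 3, 4, 9, so Nexon commits to Gamma. Subgame-perfect outcome: (Gamma, Z) with payoffs (9, 4).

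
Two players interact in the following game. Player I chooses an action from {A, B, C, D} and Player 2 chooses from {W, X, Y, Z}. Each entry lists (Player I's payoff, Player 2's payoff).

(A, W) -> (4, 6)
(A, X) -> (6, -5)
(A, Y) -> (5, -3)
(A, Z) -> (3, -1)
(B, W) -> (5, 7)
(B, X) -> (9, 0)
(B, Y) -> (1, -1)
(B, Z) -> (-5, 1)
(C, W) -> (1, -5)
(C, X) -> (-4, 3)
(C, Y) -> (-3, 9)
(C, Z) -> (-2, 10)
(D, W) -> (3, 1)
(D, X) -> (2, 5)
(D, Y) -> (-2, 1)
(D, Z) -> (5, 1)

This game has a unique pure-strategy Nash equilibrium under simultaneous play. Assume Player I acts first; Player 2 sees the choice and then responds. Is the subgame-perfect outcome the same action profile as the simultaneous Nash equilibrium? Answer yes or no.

yes

Solve by backward induction (Player I leads).
- A: Player 2 compares 6, -5, -3, -1 and picks W; Player I would get 4.
- B: Player 2 compares 7, 0, -1, 1 and picks W; Player I would get 5.
- C: Player 2 compares -5, 3, 9, 10 and picks Z; Player I would get -2.
- D: Player 2 compares 1, 5, 1, 1 and picks X; Player I would get 2.
Maximizing over 4, 5, -2, 2, Player I chooses B. Subgame-perfect outcome: (B, W) with payoffs (5, 7).
For the simultaneous game, intersect best replies.
Player I's best replies: W→B; X→B; Y→A; Z→D.
Player 2's best replies: A→W; B→W; C→Z; D→X.
The unique mutual best reply is (B, W), giving (5, 7).
Sequential outcome (B, W) coincides with the Nash profile (B, W).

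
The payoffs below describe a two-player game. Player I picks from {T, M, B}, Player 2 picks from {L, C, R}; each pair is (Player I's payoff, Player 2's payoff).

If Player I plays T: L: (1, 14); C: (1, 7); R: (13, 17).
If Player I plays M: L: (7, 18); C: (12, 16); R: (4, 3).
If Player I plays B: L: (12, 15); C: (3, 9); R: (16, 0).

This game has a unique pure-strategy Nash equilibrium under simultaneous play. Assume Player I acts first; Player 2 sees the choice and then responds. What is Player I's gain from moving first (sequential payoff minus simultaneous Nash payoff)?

Backward induction with Player I moving first.
- T → Player 2 plays R (best of 14, 7, 17); Player I gets 13.
- M → Player 2 plays L (best of 18, 16, 3); Player I gets 7.
- B → Player 2 plays L (best of 15, 9, 0); Player I gets 12.
Among 13, 7, 12, the best is 13 at T. Subgame-perfect outcome: (T, R) with payoffs (13, 17).
Under simultaneous play:
Player I's best replies: L→B; C→M; R→B.
Player 2's best replies: T→R; M→L; B→L.
The unique mutual best reply is (B, L), giving (12, 15).
Player I's commitment gain: 13 − 12 = 1.

1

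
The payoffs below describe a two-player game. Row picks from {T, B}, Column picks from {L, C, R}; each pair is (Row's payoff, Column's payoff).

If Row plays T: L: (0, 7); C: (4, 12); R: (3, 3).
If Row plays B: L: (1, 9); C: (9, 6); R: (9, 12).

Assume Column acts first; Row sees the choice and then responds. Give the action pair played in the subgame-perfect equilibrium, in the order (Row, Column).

Work backward from Row's decision.
- L: Row compares 0, 1 and picks B; Column would get 9.
- C: Row compares 4, 9 and picks B; Column would get 6.
- R: Row compares 3, 9 and picks B; Column would get 12.
Column's induced payoffs are 9, 6, 12, so Column commits to R. Subgame-perfect outcome: (B, R) with payoffs (9, 12).

(B, R)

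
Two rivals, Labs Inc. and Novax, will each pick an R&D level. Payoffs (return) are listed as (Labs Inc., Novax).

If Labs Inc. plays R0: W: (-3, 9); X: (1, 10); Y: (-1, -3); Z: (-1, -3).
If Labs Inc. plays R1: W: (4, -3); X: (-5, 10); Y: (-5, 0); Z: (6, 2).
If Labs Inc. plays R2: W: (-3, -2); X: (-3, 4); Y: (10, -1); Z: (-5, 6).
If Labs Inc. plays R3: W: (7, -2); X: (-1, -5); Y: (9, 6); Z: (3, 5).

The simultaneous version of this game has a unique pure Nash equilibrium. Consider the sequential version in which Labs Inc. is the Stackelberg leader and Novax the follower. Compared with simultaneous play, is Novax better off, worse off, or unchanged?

worse off

Backward induction with Labs Inc. moving first.
- R0: BR = X, leader payoff 1.
- R1: BR = X, leader payoff -5.
- R2: BR = Z, leader payoff -5.
- R3: BR = Y, leader payoff 9.
Maximizing over 1, -5, -5, 9, Labs Inc. chooses R3. Subgame-perfect outcome: (R3, Y) with payoffs (9, 6).
Under simultaneous play:
Labs Inc.'s best replies: W→R3; X→R0; Y→R2; Z→R1.
Novax's best replies: R0→X; R1→X; R2→Z; R3→Y.
Only (R0, X) has each player best-responding; Nash payoffs (1, 10).
Novax earns 6 sequentially versus 10 at the Nash outcome: worse off.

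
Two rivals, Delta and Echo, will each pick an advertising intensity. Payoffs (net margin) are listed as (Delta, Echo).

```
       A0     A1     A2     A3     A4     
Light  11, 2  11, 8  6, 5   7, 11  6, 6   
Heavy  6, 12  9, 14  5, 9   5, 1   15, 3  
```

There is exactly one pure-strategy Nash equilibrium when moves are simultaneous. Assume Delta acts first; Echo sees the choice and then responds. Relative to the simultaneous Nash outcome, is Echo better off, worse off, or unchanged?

Backward induction with Delta moving first.
- Light → Echo plays A3 (best of 2, 8, 5, 11, 6); Delta gets 7.
- Heavy → Echo plays A1 (best of 12, 14, 9, 1, 3); Delta gets 9.
Delta's induced payoffs are 7, 9, so Delta commits to Heavy. Subgame-perfect outcome: (Heavy, A1) with payoffs (9, 14).
For the simultaneous game, intersect best replies.
Delta's best replies: A0→Light; A1→Light; A2→Light; A3→Light; A4→Heavy.
Echo's best replies: Light→A3; Heavy→A1.
The unique mutual best reply is (Light, A3), giving (7, 11).
Echo earns 14 sequentially versus 11 at the Nash outcome: better off.

better off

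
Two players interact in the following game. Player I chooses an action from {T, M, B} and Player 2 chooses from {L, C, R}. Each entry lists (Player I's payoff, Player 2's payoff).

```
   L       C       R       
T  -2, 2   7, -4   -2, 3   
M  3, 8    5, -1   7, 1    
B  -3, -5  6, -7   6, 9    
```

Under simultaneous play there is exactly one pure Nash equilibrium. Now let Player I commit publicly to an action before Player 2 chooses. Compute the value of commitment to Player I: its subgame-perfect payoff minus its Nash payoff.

Player 2 best-responds to each possible Player I move:
- T: Player 2 compares 2, -4, 3 and picks R; Player I would get -2.
- M: Player 2 compares 8, -1, 1 and picks L; Player I would get 3.
- B: Player 2 compares -5, -7, 9 and picks R; Player I would get 6.
Player I's induced payoffs are -2, 3, 6, so Player I commits to B. Subgame-perfect outcome: (B, R) with payoffs (6, 9).
Under simultaneous play:
Player I's best replies: L→M; C→T; R→M.
Player 2's best replies: T→R; M→L; B→R.
The unique mutual best reply is (M, L), giving (3, 8).
Player I's commitment gain: 6 − 3 = 3.

3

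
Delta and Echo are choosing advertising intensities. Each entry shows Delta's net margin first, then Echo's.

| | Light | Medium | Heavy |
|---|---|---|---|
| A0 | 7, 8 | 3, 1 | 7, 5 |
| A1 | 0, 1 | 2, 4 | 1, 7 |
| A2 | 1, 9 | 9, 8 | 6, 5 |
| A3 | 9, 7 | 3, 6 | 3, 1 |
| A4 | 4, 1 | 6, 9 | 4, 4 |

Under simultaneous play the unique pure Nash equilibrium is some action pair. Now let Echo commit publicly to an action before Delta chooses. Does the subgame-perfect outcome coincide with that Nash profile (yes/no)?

Solve by backward induction (Echo leads).
- Light → Delta plays A3 (best of 7, 0, 1, 9, 4); Echo gets 7.
- Medium → Delta plays A2 (best of 3, 2, 9, 3, 6); Echo gets 8.
- Heavy → Delta plays A0 (best of 7, 1, 6, 3, 4); Echo gets 5.
Among 7, 8, 5, the best is 8 at Medium. Subgame-perfect outcome: (A2, Medium) with payoffs (9, 8).
For the simultaneous game, intersect best replies.
Delta's best replies: Light→A3; Medium→A2; Heavy→A0.
Echo's best replies: A0→Light; A1→Heavy; A2→Light; A3→Light; A4→Medium.
The unique mutual best reply is (A3, Light), giving (9, 7).
Sequential outcome (A2, Medium) differs from the Nash profile (A3, Light).

no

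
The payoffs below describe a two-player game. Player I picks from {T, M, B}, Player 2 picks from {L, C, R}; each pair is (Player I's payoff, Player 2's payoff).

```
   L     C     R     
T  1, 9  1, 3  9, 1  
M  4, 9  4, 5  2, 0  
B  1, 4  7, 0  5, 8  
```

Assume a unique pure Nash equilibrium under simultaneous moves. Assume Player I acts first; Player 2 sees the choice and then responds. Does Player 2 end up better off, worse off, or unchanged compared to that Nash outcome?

worse off

Work backward from Player 2's decision.
- T: BR = L, leader payoff 1.
- M: BR = L, leader payoff 4.
- B: BR = R, leader payoff 5.
Among 1, 4, 5, the best is 5 at B. Subgame-perfect outcome: (B, R) with payoffs (5, 8).
For the simultaneous game, intersect best replies.
Player I's best replies: L→M; C→B; R→T.
Player 2's best replies: T→L; M→L; B→R.
The unique mutual best reply is (M, L), giving (4, 9).
Player 2 earns 8 sequentially versus 9 at the Nash outcome: worse off.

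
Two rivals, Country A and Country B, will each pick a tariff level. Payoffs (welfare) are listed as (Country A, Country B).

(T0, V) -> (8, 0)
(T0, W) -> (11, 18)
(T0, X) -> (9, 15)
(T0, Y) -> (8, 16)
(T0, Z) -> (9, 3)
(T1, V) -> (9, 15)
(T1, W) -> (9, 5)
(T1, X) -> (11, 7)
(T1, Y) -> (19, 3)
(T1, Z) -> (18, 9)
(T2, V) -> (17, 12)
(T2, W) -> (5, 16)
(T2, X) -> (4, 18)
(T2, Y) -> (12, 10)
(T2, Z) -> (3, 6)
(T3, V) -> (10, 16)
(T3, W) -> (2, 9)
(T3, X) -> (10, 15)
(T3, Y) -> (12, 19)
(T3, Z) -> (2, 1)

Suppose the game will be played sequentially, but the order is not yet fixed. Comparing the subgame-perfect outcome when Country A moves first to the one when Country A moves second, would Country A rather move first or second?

If Country A leads: Country B's best replies are T0→W, T1→V, T2→X, T3→Y; Country A's induced payoffs 11, 9, 4, 12; outcome (T3, Y), payoffs (12, 19).
If Country B leads: Country A's best replies are V→T2, W→T0, X→T1, Y→T1, Z→T1; Country B's induced payoffs 12, 18, 7, 3, 9; outcome (T0, W), payoffs (11, 18).
Country A gets 12 moving first and 11 moving second, so Country A prefers to move first.

first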